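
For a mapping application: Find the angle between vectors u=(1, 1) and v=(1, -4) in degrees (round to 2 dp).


u.v = -3, |u| = sqrt(2) = 1.4142, |v| = sqrt(17) = 4.1231
cos(theta) = u.v/(|u||v|) = -3/sqrt(34) = -0.514496
theta = acos(-0.514496) = 120.96 degrees

120.96 degrees


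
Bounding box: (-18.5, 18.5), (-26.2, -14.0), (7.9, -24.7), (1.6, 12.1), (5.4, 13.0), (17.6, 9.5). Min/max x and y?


x range: [-26.2, 17.6]
y range: [-24.7, 18.5]
Bounding box: (-26.2,-24.7) to (17.6,18.5)

(-26.2,-24.7) to (17.6,18.5)


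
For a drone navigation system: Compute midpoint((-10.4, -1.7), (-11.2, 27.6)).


M = (((-10.4)+(-11.2))/2, ((-1.7)+27.6)/2)
= (-10.8, 12.95)

(-10.8, 12.95)


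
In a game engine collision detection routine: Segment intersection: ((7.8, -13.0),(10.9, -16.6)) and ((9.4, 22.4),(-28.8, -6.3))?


Cross products: d1=1306.36, d2=1532.85, d3=115.5, d4=-110.99
d1*d2 < 0 and d3*d4 < 0? no

No, they don't intersect


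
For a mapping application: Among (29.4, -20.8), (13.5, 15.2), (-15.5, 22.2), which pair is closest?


d(P0,P1) = 39.3549, d(P0,P2) = 62.1692, d(P1,P2) = 29.8329
Closest: P1 and P2

Closest pair: (13.5, 15.2) and (-15.5, 22.2), distance = 29.8329


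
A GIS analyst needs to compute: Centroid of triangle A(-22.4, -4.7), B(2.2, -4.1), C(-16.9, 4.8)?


Centroid = ((x_A+x_B+x_C)/3, (y_A+y_B+y_C)/3)
= (((-22.4)+2.2+(-16.9))/3, ((-4.7)+(-4.1)+4.8)/3)
= (-12.3667, -1.3333)

(-12.3667, -1.3333)


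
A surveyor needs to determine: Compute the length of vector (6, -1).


|u| = sqrt(6^2 + (-1)^2) = sqrt(37) = 6.0828

6.0828


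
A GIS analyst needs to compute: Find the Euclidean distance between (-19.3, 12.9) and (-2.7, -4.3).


dx=16.6, dy=-17.2
d^2 = 16.6^2 + (-17.2)^2 = 571.4
d = sqrt(571.4) = 23.904

23.904


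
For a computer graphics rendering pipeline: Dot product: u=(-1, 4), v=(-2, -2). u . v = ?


u . v = u_x*v_x + u_y*v_y = (-1)*(-2) + 4*(-2)
= 2 + (-8) = -6

-6


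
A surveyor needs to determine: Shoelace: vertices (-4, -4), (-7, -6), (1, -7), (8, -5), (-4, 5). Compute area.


Shoelace sum: ((-4)*(-6) - (-7)*(-4)) + ((-7)*(-7) - 1*(-6)) + (1*(-5) - 8*(-7)) + (8*5 - (-4)*(-5)) + ((-4)*(-4) - (-4)*5)
= 158
Area = |158|/2 = 79

79


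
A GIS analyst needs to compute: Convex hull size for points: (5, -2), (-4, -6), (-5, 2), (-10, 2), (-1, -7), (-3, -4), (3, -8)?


Convex hull vertices (CCW): (-10, 2), (-4, -6), (-1, -7), (3, -8), (5, -2), (-5, 2)
Count = 6

6


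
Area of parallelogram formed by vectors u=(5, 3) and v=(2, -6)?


|u x v| = |5*(-6) - 3*2|
= |(-30) - 6| = 36

36


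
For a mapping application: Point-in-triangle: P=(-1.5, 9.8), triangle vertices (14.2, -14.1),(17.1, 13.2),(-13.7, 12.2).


Cross products: AB x AP = 497.92, BC x BP = 86.12, CA x CP = 253.9
All same sign? yes

Yes, inside


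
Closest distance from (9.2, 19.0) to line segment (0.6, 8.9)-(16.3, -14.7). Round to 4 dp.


Project P onto AB: t = 0 (clamped to [0,1])
Closest point on segment: (0.6, 8.9)
Distance: 13.2654

13.2654


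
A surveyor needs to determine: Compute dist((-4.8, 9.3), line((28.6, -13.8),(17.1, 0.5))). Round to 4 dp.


|cross product| = 211.97
|line direction| = sqrt(336.74) = 18.3505
Distance = 211.97/sqrt(336.74) = 11.5512

11.5512


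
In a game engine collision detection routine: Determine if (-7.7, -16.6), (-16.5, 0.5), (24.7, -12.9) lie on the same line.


Cross product: ((-16.5)-(-7.7))*((-12.9)-(-16.6)) - (0.5-(-16.6))*(24.7-(-7.7))
= -586.6

No, not collinear


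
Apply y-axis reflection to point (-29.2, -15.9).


Reflection over y-axis: (x,y) -> (-x,y)
(-29.2, -15.9) -> (29.2, -15.9)

(29.2, -15.9)


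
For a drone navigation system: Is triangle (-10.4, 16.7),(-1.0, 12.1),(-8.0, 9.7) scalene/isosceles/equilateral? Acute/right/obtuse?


Side lengths squared: AB^2=109.52, BC^2=54.76, CA^2=54.76
Sorted: [54.76, 54.76, 109.52]
By sides: Isosceles, By angles: Right

Isosceles, Right


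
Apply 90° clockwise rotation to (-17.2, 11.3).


90° CW: (x,y) -> (y, -x)
(-17.2,11.3) -> (11.3, 17.2)

(11.3, 17.2)


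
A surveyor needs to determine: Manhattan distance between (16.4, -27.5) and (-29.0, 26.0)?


|16.4-(-29)| + |(-27.5)-26| = 45.4 + 53.5 = 98.9

98.9


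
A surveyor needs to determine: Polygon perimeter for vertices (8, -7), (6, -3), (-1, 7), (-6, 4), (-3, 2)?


Sides: (8, -7)->(6, -3): sqrt(20) = 4.472136, (6, -3)->(-1, 7): sqrt(149) = 12.206556, (-1, 7)->(-6, 4): sqrt(34) = 5.830952, (-6, 4)->(-3, 2): sqrt(13) = 3.605551, (-3, 2)->(8, -7): sqrt(202) = 14.21267
Sum = 40.327865
Perimeter = 40.3279

40.3279


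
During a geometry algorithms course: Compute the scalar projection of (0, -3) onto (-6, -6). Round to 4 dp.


u.v = 18, |v| = sqrt(72) = 8.4853
Scalar projection = u.v / |v| = 18 / sqrt(72) = 2.1213

2.1213


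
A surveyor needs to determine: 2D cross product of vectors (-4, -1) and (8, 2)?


u x v = u_x*v_y - u_y*v_x = (-4)*2 - (-1)*8
= (-8) - (-8) = 0

0


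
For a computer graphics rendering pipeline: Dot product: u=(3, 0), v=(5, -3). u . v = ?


u . v = u_x*v_x + u_y*v_y = 3*5 + 0*(-3)
= 15 + 0 = 15

15


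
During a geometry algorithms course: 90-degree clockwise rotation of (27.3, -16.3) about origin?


90° CW: (x,y) -> (y, -x)
(27.3,-16.3) -> (-16.3, -27.3)

(-16.3, -27.3)


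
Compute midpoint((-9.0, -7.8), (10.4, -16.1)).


M = (((-9)+10.4)/2, ((-7.8)+(-16.1))/2)
= (0.7, -11.95)

(0.7, -11.95)


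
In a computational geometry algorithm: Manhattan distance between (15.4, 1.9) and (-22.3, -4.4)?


|15.4-(-22.3)| + |1.9-(-4.4)| = 37.7 + 6.3 = 44

44


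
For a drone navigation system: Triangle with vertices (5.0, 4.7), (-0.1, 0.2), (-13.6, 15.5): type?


Side lengths squared: AB^2=46.26, BC^2=416.34, CA^2=462.6
Sorted: [46.26, 416.34, 462.6]
By sides: Scalene, By angles: Right

Scalene, Right


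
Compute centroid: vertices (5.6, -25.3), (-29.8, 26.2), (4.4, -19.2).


Centroid = ((x_A+x_B+x_C)/3, (y_A+y_B+y_C)/3)
= ((5.6+(-29.8)+4.4)/3, ((-25.3)+26.2+(-19.2))/3)
= (-6.6, -6.1)

(-6.6, -6.1)


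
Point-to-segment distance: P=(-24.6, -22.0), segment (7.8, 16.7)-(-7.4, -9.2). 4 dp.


Project P onto AB: t = 1 (clamped to [0,1])
Closest point on segment: (-7.4, -9.2)
Distance: 21.4401

21.4401


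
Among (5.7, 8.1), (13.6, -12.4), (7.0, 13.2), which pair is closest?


d(P0,P1) = 21.9695, d(P0,P2) = 5.2631, d(P1,P2) = 26.4371
Closest: P0 and P2

Closest pair: (5.7, 8.1) and (7.0, 13.2), distance = 5.2631


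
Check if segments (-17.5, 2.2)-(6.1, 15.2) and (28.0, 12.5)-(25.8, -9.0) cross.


Cross products: d1=-955.59, d2=-476.79, d3=-348.42, d4=-827.22
d1*d2 < 0 and d3*d4 < 0? no

No, they don't intersect


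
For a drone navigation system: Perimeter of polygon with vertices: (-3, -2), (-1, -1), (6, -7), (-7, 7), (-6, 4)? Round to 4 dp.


Sides: (-3, -2)->(-1, -1): sqrt(5) = 2.236068, (-1, -1)->(6, -7): sqrt(85) = 9.219544, (6, -7)->(-7, 7): sqrt(365) = 19.104973, (-7, 7)->(-6, 4): sqrt(10) = 3.162278, (-6, 4)->(-3, -2): sqrt(45) = 6.708204
Sum = 40.431067
Perimeter = 40.4311

40.4311


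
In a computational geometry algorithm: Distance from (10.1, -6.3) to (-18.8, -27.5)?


dx=-28.9, dy=-21.2
d^2 = (-28.9)^2 + (-21.2)^2 = 1284.65
d = sqrt(1284.65) = 35.842

35.842


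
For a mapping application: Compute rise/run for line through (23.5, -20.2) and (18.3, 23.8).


slope = (y2-y1)/(x2-x1) = (23.8-(-20.2))/(18.3-23.5) = 44/(-5.2) = -8.4615

-8.4615


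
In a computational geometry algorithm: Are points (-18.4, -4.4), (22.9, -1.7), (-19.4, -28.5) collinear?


Cross product: (22.9-(-18.4))*((-28.5)-(-4.4)) - ((-1.7)-(-4.4))*((-19.4)-(-18.4))
= -992.63

No, not collinear


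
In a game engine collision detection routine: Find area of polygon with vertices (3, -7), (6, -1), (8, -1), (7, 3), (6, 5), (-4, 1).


Shoelace sum: (3*(-1) - 6*(-7)) + (6*(-1) - 8*(-1)) + (8*3 - 7*(-1)) + (7*5 - 6*3) + (6*1 - (-4)*5) + ((-4)*(-7) - 3*1)
= 140
Area = |140|/2 = 70

70


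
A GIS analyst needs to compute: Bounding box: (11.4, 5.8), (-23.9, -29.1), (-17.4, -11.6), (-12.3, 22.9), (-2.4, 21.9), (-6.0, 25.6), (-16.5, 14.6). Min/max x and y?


x range: [-23.9, 11.4]
y range: [-29.1, 25.6]
Bounding box: (-23.9,-29.1) to (11.4,25.6)

(-23.9,-29.1) to (11.4,25.6)


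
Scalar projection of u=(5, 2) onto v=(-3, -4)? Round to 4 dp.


u.v = -23, |v| = sqrt(25) = 5
Scalar projection = u.v / |v| = -23 / sqrt(25) = -4.6

-4.6


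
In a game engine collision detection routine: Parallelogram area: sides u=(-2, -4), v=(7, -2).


|u x v| = |(-2)*(-2) - (-4)*7|
= |4 - (-28)| = 32

32


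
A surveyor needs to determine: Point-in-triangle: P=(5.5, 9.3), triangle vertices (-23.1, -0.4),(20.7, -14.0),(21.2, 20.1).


Cross products: AB x AP = 813.82, BC x BP = 529.97, CA x CP = 156.59
All same sign? yes

Yes, inside


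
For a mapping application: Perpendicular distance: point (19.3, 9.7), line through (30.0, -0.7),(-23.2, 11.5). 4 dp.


|cross product| = 422.74
|line direction| = sqrt(2979.08) = 54.5809
Distance = 422.74/sqrt(2979.08) = 7.7452

7.7452


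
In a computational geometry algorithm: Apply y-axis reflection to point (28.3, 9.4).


Reflection over y-axis: (x,y) -> (-x,y)
(28.3, 9.4) -> (-28.3, 9.4)

(-28.3, 9.4)


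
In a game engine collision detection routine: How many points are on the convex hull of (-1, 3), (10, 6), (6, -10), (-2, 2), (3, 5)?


Convex hull vertices (CCW): (-2, 2), (6, -10), (10, 6), (3, 5), (-1, 3)
Count = 5

5


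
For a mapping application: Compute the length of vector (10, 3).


|u| = sqrt(10^2 + 3^2) = sqrt(109) = 10.4403

10.4403


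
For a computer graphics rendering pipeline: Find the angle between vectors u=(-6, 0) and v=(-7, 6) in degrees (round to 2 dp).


u.v = 42, |u| = sqrt(36) = 6, |v| = sqrt(85) = 9.2195
cos(theta) = u.v/(|u||v|) = 42/sqrt(3060) = 0.759257
theta = acos(0.759257) = 40.6 degrees

40.6 degrees


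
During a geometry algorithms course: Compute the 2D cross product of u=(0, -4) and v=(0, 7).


u x v = u_x*v_y - u_y*v_x = 0*7 - (-4)*0
= 0 - 0 = 0

0


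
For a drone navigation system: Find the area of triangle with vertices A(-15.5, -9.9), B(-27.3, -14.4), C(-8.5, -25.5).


Area = |x_A(y_B-y_C) + x_B(y_C-y_A) + x_C(y_A-y_B)|/2
= |(-172.05) + 425.88 + (-38.25)|/2
= 215.58/2 = 107.79

107.79


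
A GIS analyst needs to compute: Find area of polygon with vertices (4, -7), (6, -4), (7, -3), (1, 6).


Shoelace sum: (4*(-4) - 6*(-7)) + (6*(-3) - 7*(-4)) + (7*6 - 1*(-3)) + (1*(-7) - 4*6)
= 50
Area = |50|/2 = 25

25


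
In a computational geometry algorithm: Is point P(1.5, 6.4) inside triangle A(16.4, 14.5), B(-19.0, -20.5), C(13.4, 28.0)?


Cross products: AB x AP = -234.76, BC x BP = -122.69, CA x CP = -225.45
All same sign? yes

Yes, inside


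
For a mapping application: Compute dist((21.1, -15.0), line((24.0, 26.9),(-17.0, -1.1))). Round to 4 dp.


|cross product| = 1636.7
|line direction| = sqrt(2465) = 49.6488
Distance = 1636.7/sqrt(2465) = 32.9656

32.9656


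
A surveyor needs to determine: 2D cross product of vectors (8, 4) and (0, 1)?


u x v = u_x*v_y - u_y*v_x = 8*1 - 4*0
= 8 - 0 = 8

8


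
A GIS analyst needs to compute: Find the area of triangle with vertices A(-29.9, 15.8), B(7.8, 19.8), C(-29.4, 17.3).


Area = |x_A(y_B-y_C) + x_B(y_C-y_A) + x_C(y_A-y_B)|/2
= |(-74.75) + 11.7 + 117.6|/2
= 54.55/2 = 27.275

27.275


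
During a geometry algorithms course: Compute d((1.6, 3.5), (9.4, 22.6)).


dx=7.8, dy=19.1
d^2 = 7.8^2 + 19.1^2 = 425.65
d = sqrt(425.65) = 20.6313

20.6313


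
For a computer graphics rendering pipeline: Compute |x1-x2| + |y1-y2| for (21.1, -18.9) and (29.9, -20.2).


|21.1-29.9| + |(-18.9)-(-20.2)| = 8.8 + 1.3 = 10.1

10.1


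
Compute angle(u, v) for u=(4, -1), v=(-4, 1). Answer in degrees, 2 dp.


u.v = -17, |u| = sqrt(17) = 4.1231, |v| = sqrt(17) = 4.1231
cos(theta) = u.v/(|u||v|) = -17/sqrt(289) = -1
theta = acos(-1) = 180 degrees

180 degrees


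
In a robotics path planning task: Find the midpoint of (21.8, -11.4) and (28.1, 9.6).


M = ((21.8+28.1)/2, ((-11.4)+9.6)/2)
= (24.95, -0.9)

(24.95, -0.9)


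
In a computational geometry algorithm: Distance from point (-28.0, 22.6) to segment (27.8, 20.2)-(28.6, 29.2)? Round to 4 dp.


Project P onto AB: t = 0 (clamped to [0,1])
Closest point on segment: (27.8, 20.2)
Distance: 55.8516

55.8516


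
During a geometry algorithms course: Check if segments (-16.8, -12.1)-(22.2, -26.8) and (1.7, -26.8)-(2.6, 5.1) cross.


Cross products: d1=603.38, d2=-653.95, d3=-301.35, d4=955.98
d1*d2 < 0 and d3*d4 < 0? yes

Yes, they intersect


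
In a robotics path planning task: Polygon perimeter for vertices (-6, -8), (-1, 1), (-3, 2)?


Sides: (-6, -8)->(-1, 1): sqrt(106) = 10.29563, (-1, 1)->(-3, 2): sqrt(5) = 2.236068, (-3, 2)->(-6, -8): sqrt(109) = 10.440307
Sum = 22.972005
Perimeter = 22.972

22.972


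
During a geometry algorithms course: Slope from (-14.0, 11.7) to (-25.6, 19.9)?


slope = (y2-y1)/(x2-x1) = (19.9-11.7)/((-25.6)-(-14)) = 8.2/(-11.6) = -0.7069

-0.7069


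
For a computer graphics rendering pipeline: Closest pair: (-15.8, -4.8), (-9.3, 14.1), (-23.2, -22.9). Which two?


d(P0,P1) = 19.9865, d(P0,P2) = 19.5543, d(P1,P2) = 39.5248
Closest: P0 and P2

Closest pair: (-15.8, -4.8) and (-23.2, -22.9), distance = 19.5543


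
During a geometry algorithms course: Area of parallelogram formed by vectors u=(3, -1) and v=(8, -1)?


|u x v| = |3*(-1) - (-1)*8|
= |(-3) - (-8)| = 5

5


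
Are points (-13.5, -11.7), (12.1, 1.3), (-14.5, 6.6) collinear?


Cross product: (12.1-(-13.5))*(6.6-(-11.7)) - (1.3-(-11.7))*((-14.5)-(-13.5))
= 481.48

No, not collinear


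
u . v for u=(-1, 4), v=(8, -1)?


u . v = u_x*v_x + u_y*v_y = (-1)*8 + 4*(-1)
= (-8) + (-4) = -12

-12


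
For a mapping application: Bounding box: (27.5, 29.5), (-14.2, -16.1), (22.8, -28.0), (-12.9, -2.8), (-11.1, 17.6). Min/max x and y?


x range: [-14.2, 27.5]
y range: [-28, 29.5]
Bounding box: (-14.2,-28) to (27.5,29.5)

(-14.2,-28) to (27.5,29.5)


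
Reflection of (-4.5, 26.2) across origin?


Reflection over origin: (x,y) -> (-x,-y)
(-4.5, 26.2) -> (4.5, -26.2)

(4.5, -26.2)


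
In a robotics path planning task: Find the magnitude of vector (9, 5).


|u| = sqrt(9^2 + 5^2) = sqrt(106) = 10.2956

10.2956


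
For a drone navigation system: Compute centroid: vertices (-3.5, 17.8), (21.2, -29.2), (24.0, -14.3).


Centroid = ((x_A+x_B+x_C)/3, (y_A+y_B+y_C)/3)
= (((-3.5)+21.2+24)/3, (17.8+(-29.2)+(-14.3))/3)
= (13.9, -8.5667)

(13.9, -8.5667)


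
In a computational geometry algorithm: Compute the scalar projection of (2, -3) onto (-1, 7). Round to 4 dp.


u.v = -23, |v| = sqrt(50) = 7.0711
Scalar projection = u.v / |v| = -23 / sqrt(50) = -3.2527

-3.2527


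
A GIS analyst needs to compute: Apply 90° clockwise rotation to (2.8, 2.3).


90° CW: (x,y) -> (y, -x)
(2.8,2.3) -> (2.3, -2.8)

(2.3, -2.8)


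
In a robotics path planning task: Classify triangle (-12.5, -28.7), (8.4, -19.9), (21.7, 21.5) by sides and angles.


Side lengths squared: AB^2=514.25, BC^2=1890.85, CA^2=3689.68
Sorted: [514.25, 1890.85, 3689.68]
By sides: Scalene, By angles: Obtuse

Scalene, Obtuse


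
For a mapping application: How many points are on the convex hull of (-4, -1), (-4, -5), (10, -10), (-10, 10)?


Convex hull vertices (CCW): (-10, 10), (-4, -5), (10, -10)
Count = 3

3


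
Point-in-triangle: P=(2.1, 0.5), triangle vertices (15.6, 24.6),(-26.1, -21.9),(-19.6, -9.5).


Cross products: AB x AP = 377.22, BC x BP = -204.08, CA x CP = -387.97
All same sign? no

No, outside


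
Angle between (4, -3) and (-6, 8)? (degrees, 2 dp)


u.v = -48, |u| = sqrt(25) = 5, |v| = sqrt(100) = 10
cos(theta) = u.v/(|u||v|) = -48/sqrt(2500) = -0.96
theta = acos(-0.96) = 163.74 degrees

163.74 degrees


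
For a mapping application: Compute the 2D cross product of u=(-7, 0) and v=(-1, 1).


u x v = u_x*v_y - u_y*v_x = (-7)*1 - 0*(-1)
= (-7) - 0 = -7

-7


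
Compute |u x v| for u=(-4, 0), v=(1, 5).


|u x v| = |(-4)*5 - 0*1|
= |(-20) - 0| = 20

20


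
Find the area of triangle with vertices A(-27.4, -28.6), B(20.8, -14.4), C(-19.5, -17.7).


Area = |x_A(y_B-y_C) + x_B(y_C-y_A) + x_C(y_A-y_B)|/2
= |(-90.42) + 226.72 + 276.9|/2
= 413.2/2 = 206.6

206.6


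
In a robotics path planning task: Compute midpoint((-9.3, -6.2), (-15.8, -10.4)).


M = (((-9.3)+(-15.8))/2, ((-6.2)+(-10.4))/2)
= (-12.55, -8.3)

(-12.55, -8.3)


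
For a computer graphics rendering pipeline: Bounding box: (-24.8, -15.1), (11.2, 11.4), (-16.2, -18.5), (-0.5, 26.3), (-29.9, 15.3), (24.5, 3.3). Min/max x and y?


x range: [-29.9, 24.5]
y range: [-18.5, 26.3]
Bounding box: (-29.9,-18.5) to (24.5,26.3)

(-29.9,-18.5) to (24.5,26.3)


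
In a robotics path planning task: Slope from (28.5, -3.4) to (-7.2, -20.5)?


slope = (y2-y1)/(x2-x1) = ((-20.5)-(-3.4))/((-7.2)-28.5) = (-17.1)/(-35.7) = 0.479

0.479


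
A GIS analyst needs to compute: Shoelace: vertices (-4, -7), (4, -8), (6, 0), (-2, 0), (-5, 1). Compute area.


Shoelace sum: ((-4)*(-8) - 4*(-7)) + (4*0 - 6*(-8)) + (6*0 - (-2)*0) + ((-2)*1 - (-5)*0) + ((-5)*(-7) - (-4)*1)
= 145
Area = |145|/2 = 72.5

72.5


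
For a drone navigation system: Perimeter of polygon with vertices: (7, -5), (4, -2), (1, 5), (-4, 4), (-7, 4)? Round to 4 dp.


Sides: (7, -5)->(4, -2): sqrt(18) = 4.242641, (4, -2)->(1, 5): sqrt(58) = 7.615773, (1, 5)->(-4, 4): sqrt(26) = 5.09902, (-4, 4)->(-7, 4): sqrt(9) = 3, (-7, 4)->(7, -5): sqrt(277) = 16.643317
Sum = 36.600751
Perimeter = 36.6008

36.6008


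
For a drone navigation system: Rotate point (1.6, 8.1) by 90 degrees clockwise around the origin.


90° CW: (x,y) -> (y, -x)
(1.6,8.1) -> (8.1, -1.6)

(8.1, -1.6)


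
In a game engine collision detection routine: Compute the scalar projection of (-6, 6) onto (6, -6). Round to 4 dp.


u.v = -72, |v| = sqrt(72) = 8.4853
Scalar projection = u.v / |v| = -72 / sqrt(72) = -8.4853

-8.4853


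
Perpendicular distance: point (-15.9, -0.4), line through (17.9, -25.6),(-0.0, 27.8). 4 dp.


|cross product| = 1353.84
|line direction| = sqrt(3171.97) = 56.3202
Distance = 1353.84/sqrt(3171.97) = 24.0382

24.0382


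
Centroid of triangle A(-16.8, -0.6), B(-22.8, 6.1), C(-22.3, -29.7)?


Centroid = ((x_A+x_B+x_C)/3, (y_A+y_B+y_C)/3)
= (((-16.8)+(-22.8)+(-22.3))/3, ((-0.6)+6.1+(-29.7))/3)
= (-20.6333, -8.0667)

(-20.6333, -8.0667)


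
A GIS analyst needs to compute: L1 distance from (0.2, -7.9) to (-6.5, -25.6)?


|0.2-(-6.5)| + |(-7.9)-(-25.6)| = 6.7 + 17.7 = 24.4

24.4


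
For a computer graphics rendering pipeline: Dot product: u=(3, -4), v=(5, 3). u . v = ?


u . v = u_x*v_x + u_y*v_y = 3*5 + (-4)*3
= 15 + (-12) = 3

3


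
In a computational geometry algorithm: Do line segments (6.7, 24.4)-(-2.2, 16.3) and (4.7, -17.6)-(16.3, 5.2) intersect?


Cross products: d1=441.6, d2=550.56, d3=357.6, d4=248.64
d1*d2 < 0 and d3*d4 < 0? no

No, they don't intersect


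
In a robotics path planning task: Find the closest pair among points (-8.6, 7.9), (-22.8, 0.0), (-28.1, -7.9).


d(P0,P1) = 16.2496, d(P0,P2) = 25.0976, d(P1,P2) = 9.5131
Closest: P1 and P2

Closest pair: (-22.8, 0.0) and (-28.1, -7.9), distance = 9.5131


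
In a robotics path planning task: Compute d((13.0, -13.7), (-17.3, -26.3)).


dx=-30.3, dy=-12.6
d^2 = (-30.3)^2 + (-12.6)^2 = 1076.85
d = sqrt(1076.85) = 32.8154

32.8154


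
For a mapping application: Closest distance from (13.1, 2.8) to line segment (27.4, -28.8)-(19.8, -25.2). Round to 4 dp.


Project P onto AB: t = 1 (clamped to [0,1])
Closest point on segment: (19.8, -25.2)
Distance: 28.7904

28.7904


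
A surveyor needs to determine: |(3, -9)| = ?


|u| = sqrt(3^2 + (-9)^2) = sqrt(90) = 9.4868

9.4868


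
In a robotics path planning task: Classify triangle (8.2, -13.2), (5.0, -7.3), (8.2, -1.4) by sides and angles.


Side lengths squared: AB^2=45.05, BC^2=45.05, CA^2=139.24
Sorted: [45.05, 45.05, 139.24]
By sides: Isosceles, By angles: Obtuse

Isosceles, Obtuse


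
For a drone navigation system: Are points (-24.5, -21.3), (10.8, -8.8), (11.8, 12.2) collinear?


Cross product: (10.8-(-24.5))*(12.2-(-21.3)) - ((-8.8)-(-21.3))*(11.8-(-24.5))
= 728.8

No, not collinear


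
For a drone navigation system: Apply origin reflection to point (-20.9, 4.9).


Reflection over origin: (x,y) -> (-x,-y)
(-20.9, 4.9) -> (20.9, -4.9)

(20.9, -4.9)


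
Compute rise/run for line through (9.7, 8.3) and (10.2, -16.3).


slope = (y2-y1)/(x2-x1) = ((-16.3)-8.3)/(10.2-9.7) = (-24.6)/0.5 = -49.2

-49.2


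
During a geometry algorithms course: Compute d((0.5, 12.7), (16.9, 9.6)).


dx=16.4, dy=-3.1
d^2 = 16.4^2 + (-3.1)^2 = 278.57
d = sqrt(278.57) = 16.6904

16.6904


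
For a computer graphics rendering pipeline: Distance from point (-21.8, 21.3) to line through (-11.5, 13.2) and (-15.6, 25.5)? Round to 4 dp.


|cross product| = 93.48
|line direction| = sqrt(168.1) = 12.9653
Distance = 93.48/sqrt(168.1) = 7.21

7.21


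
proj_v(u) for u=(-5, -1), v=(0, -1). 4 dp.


u.v = 1, |v| = sqrt(1) = 1
Scalar projection = u.v / |v| = 1 / sqrt(1) = 1

1


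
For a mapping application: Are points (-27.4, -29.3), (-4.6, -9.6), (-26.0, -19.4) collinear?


Cross product: ((-4.6)-(-27.4))*((-19.4)-(-29.3)) - ((-9.6)-(-29.3))*((-26)-(-27.4))
= 198.14

No, not collinear


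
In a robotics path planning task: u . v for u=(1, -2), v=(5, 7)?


u . v = u_x*v_x + u_y*v_y = 1*5 + (-2)*7
= 5 + (-14) = -9

-9


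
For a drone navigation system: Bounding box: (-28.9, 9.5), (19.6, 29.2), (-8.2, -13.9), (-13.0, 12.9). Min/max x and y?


x range: [-28.9, 19.6]
y range: [-13.9, 29.2]
Bounding box: (-28.9,-13.9) to (19.6,29.2)

(-28.9,-13.9) to (19.6,29.2)


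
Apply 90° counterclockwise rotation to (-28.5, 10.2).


90° CCW: (x,y) -> (-y, x)
(-28.5,10.2) -> (-10.2, -28.5)

(-10.2, -28.5)


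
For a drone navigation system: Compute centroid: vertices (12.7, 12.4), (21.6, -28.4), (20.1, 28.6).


Centroid = ((x_A+x_B+x_C)/3, (y_A+y_B+y_C)/3)
= ((12.7+21.6+20.1)/3, (12.4+(-28.4)+28.6)/3)
= (18.1333, 4.2)

(18.1333, 4.2)


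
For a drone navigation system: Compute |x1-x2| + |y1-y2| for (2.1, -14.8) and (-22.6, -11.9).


|2.1-(-22.6)| + |(-14.8)-(-11.9)| = 24.7 + 2.9 = 27.6

27.6


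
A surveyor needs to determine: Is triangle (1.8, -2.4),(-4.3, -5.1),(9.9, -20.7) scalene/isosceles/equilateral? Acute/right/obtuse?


Side lengths squared: AB^2=44.5, BC^2=445, CA^2=400.5
Sorted: [44.5, 400.5, 445]
By sides: Scalene, By angles: Right

Scalene, Right


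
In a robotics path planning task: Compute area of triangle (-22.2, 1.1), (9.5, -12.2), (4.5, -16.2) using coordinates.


Area = |x_A(y_B-y_C) + x_B(y_C-y_A) + x_C(y_A-y_B)|/2
= |(-88.8) + (-164.35) + 59.85|/2
= 193.3/2 = 96.65

96.65


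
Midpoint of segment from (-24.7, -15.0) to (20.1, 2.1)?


M = (((-24.7)+20.1)/2, ((-15)+2.1)/2)
= (-2.3, -6.45)

(-2.3, -6.45)


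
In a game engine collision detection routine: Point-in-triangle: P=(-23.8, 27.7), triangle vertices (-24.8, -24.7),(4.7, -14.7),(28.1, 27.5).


Cross products: AB x AP = 1535.8, BC x BP = 2194.86, CA x CP = -2719.76
All same sign? no

No, outside


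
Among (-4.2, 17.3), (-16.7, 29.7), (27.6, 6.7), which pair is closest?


d(P0,P1) = 17.6071, d(P0,P2) = 33.5201, d(P1,P2) = 49.9148
Closest: P0 and P1

Closest pair: (-4.2, 17.3) and (-16.7, 29.7), distance = 17.6071


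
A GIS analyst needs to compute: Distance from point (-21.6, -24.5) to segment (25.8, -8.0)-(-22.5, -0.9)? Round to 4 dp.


Project P onto AB: t = 0.9115 (clamped to [0,1])
Closest point on segment: (-18.2233, -1.5287)
Distance: 23.2182

23.2182


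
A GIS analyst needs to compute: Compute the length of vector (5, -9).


|u| = sqrt(5^2 + (-9)^2) = sqrt(106) = 10.2956

10.2956


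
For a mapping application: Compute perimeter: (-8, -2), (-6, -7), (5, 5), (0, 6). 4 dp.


Sides: (-8, -2)->(-6, -7): sqrt(29) = 5.385165, (-6, -7)->(5, 5): sqrt(265) = 16.278821, (5, 5)->(0, 6): sqrt(26) = 5.09902, (0, 6)->(-8, -2): sqrt(128) = 11.313708
Sum = 38.076714
Perimeter = 38.0767

38.0767


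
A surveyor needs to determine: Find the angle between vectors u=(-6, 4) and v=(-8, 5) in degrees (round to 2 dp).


u.v = 68, |u| = sqrt(52) = 7.2111, |v| = sqrt(89) = 9.434
cos(theta) = u.v/(|u||v|) = 68/sqrt(4628) = 0.999568
theta = acos(0.999568) = 1.68 degrees

1.68 degrees


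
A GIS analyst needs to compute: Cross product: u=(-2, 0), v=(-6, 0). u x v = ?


u x v = u_x*v_y - u_y*v_x = (-2)*0 - 0*(-6)
= 0 - 0 = 0

0


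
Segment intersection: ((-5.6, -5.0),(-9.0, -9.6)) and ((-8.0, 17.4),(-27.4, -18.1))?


Cross products: d1=519.76, d2=488.3, d3=-87.2, d4=-55.74
d1*d2 < 0 and d3*d4 < 0? no

No, they don't intersect


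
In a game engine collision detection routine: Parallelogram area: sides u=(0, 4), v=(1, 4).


|u x v| = |0*4 - 4*1|
= |0 - 4| = 4

4


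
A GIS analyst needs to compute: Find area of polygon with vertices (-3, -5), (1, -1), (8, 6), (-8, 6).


Shoelace sum: ((-3)*(-1) - 1*(-5)) + (1*6 - 8*(-1)) + (8*6 - (-8)*6) + ((-8)*(-5) - (-3)*6)
= 176
Area = |176|/2 = 88

88


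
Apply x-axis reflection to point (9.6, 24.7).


Reflection over x-axis: (x,y) -> (x,-y)
(9.6, 24.7) -> (9.6, -24.7)

(9.6, -24.7)


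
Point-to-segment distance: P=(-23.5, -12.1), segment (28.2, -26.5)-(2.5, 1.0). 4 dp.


Project P onto AB: t = 1 (clamped to [0,1])
Closest point on segment: (2.5, 1)
Distance: 29.1137

29.1137


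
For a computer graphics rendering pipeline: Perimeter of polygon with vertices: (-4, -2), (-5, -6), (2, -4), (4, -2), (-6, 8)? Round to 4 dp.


Sides: (-4, -2)->(-5, -6): sqrt(17) = 4.123106, (-5, -6)->(2, -4): sqrt(53) = 7.28011, (2, -4)->(4, -2): sqrt(8) = 2.828427, (4, -2)->(-6, 8): sqrt(200) = 14.142136, (-6, 8)->(-4, -2): sqrt(104) = 10.198039
Sum = 38.571818
Perimeter = 38.5718

38.5718


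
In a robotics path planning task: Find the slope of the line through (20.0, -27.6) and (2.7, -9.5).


slope = (y2-y1)/(x2-x1) = ((-9.5)-(-27.6))/(2.7-20) = 18.1/(-17.3) = -1.0462

-1.0462


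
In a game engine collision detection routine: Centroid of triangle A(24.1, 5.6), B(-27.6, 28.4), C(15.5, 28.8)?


Centroid = ((x_A+x_B+x_C)/3, (y_A+y_B+y_C)/3)
= ((24.1+(-27.6)+15.5)/3, (5.6+28.4+28.8)/3)
= (4, 20.9333)

(4, 20.9333)


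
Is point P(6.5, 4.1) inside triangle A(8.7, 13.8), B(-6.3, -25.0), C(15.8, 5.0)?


Cross products: AB x AP = 60.14, BC x BP = 259.11, CA x CP = 88.23
All same sign? yes

Yes, inside


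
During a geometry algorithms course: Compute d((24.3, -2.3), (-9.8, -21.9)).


dx=-34.1, dy=-19.6
d^2 = (-34.1)^2 + (-19.6)^2 = 1546.97
d = sqrt(1546.97) = 39.3315

39.3315


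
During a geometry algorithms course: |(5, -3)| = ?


|u| = sqrt(5^2 + (-3)^2) = sqrt(34) = 5.831

5.831


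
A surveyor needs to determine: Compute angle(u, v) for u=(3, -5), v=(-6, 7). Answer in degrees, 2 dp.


u.v = -53, |u| = sqrt(34) = 5.831, |v| = sqrt(85) = 9.2195
cos(theta) = u.v/(|u||v|) = -53/sqrt(2890) = -0.985887
theta = acos(-0.985887) = 170.36 degrees

170.36 degrees


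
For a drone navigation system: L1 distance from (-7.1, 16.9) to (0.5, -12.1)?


|(-7.1)-0.5| + |16.9-(-12.1)| = 7.6 + 29 = 36.6

36.6


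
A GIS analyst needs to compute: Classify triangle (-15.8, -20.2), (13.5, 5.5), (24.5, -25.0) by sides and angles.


Side lengths squared: AB^2=1518.98, BC^2=1051.25, CA^2=1647.13
Sorted: [1051.25, 1518.98, 1647.13]
By sides: Scalene, By angles: Acute

Scalene, Acute


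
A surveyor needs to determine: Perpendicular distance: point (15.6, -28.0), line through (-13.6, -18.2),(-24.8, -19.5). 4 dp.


|cross product| = 147.72
|line direction| = sqrt(127.13) = 11.2752
Distance = 147.72/sqrt(127.13) = 13.1013

13.1013


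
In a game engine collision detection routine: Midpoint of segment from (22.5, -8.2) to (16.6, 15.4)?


M = ((22.5+16.6)/2, ((-8.2)+15.4)/2)
= (19.55, 3.6)

(19.55, 3.6)


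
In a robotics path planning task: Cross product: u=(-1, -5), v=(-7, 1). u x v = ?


u x v = u_x*v_y - u_y*v_x = (-1)*1 - (-5)*(-7)
= (-1) - 35 = -36

-36


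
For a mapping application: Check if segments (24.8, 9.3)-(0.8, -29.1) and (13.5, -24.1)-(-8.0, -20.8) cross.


Cross products: d1=-755.39, d2=149.41, d3=367.68, d4=-537.12
d1*d2 < 0 and d3*d4 < 0? yes

Yes, they intersect


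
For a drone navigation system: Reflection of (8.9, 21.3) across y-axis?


Reflection over y-axis: (x,y) -> (-x,y)
(8.9, 21.3) -> (-8.9, 21.3)

(-8.9, 21.3)


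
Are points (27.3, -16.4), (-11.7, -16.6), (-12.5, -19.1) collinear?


Cross product: ((-11.7)-27.3)*((-19.1)-(-16.4)) - ((-16.6)-(-16.4))*((-12.5)-27.3)
= 97.34

No, not collinear


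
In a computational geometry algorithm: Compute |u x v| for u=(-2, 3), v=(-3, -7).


|u x v| = |(-2)*(-7) - 3*(-3)|
= |14 - (-9)| = 23

23


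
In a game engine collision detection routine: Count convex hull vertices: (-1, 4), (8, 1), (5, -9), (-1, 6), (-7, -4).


Convex hull vertices (CCW): (-7, -4), (5, -9), (8, 1), (-1, 6)
Count = 4

4


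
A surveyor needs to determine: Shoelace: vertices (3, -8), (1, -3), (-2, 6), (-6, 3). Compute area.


Shoelace sum: (3*(-3) - 1*(-8)) + (1*6 - (-2)*(-3)) + ((-2)*3 - (-6)*6) + ((-6)*(-8) - 3*3)
= 68
Area = |68|/2 = 34

34


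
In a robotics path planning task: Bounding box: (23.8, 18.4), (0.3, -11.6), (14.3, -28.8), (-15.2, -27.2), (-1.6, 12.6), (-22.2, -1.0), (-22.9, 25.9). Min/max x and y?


x range: [-22.9, 23.8]
y range: [-28.8, 25.9]
Bounding box: (-22.9,-28.8) to (23.8,25.9)

(-22.9,-28.8) to (23.8,25.9)


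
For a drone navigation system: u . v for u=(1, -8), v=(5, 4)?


u . v = u_x*v_x + u_y*v_y = 1*5 + (-8)*4
= 5 + (-32) = -27

-27


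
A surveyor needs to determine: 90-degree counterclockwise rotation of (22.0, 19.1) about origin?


90° CCW: (x,y) -> (-y, x)
(22,19.1) -> (-19.1, 22)

(-19.1, 22)


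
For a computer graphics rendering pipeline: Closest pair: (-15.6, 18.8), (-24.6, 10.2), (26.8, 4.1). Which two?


d(P0,P1) = 12.4483, d(P0,P2) = 44.8759, d(P1,P2) = 51.7607
Closest: P0 and P1

Closest pair: (-15.6, 18.8) and (-24.6, 10.2), distance = 12.4483


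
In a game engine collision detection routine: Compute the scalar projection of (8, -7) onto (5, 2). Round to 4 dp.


u.v = 26, |v| = sqrt(29) = 5.3852
Scalar projection = u.v / |v| = 26 / sqrt(29) = 4.8281

4.8281


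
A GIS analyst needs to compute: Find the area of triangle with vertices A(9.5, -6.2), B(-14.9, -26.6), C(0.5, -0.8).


Area = |x_A(y_B-y_C) + x_B(y_C-y_A) + x_C(y_A-y_B)|/2
= |(-245.1) + (-80.46) + 10.2|/2
= 315.36/2 = 157.68

157.68


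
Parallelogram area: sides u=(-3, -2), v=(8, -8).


|u x v| = |(-3)*(-8) - (-2)*8|
= |24 - (-16)| = 40

40


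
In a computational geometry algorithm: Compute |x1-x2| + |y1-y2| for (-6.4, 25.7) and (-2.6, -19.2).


|(-6.4)-(-2.6)| + |25.7-(-19.2)| = 3.8 + 44.9 = 48.7

48.7


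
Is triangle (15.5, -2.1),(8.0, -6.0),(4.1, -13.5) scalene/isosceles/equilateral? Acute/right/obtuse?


Side lengths squared: AB^2=71.46, BC^2=71.46, CA^2=259.92
Sorted: [71.46, 71.46, 259.92]
By sides: Isosceles, By angles: Obtuse

Isosceles, Obtuse


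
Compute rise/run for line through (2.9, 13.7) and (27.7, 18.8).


slope = (y2-y1)/(x2-x1) = (18.8-13.7)/(27.7-2.9) = 5.1/24.8 = 0.2056

0.2056


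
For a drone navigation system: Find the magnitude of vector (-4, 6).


|u| = sqrt((-4)^2 + 6^2) = sqrt(52) = 7.2111

7.2111


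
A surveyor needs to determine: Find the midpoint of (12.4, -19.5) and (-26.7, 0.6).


M = ((12.4+(-26.7))/2, ((-19.5)+0.6)/2)
= (-7.15, -9.45)

(-7.15, -9.45)


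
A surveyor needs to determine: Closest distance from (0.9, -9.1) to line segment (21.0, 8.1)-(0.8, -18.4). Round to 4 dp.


Project P onto AB: t = 0.7762 (clamped to [0,1])
Closest point on segment: (5.3205, -12.4696)
Distance: 5.5584

5.5584


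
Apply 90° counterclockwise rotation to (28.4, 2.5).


90° CCW: (x,y) -> (-y, x)
(28.4,2.5) -> (-2.5, 28.4)

(-2.5, 28.4)


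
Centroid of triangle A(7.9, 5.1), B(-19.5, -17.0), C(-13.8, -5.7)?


Centroid = ((x_A+x_B+x_C)/3, (y_A+y_B+y_C)/3)
= ((7.9+(-19.5)+(-13.8))/3, (5.1+(-17)+(-5.7))/3)
= (-8.4667, -5.8667)

(-8.4667, -5.8667)


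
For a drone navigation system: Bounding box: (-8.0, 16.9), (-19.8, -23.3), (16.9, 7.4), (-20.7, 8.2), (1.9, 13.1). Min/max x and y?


x range: [-20.7, 16.9]
y range: [-23.3, 16.9]
Bounding box: (-20.7,-23.3) to (16.9,16.9)

(-20.7,-23.3) to (16.9,16.9)


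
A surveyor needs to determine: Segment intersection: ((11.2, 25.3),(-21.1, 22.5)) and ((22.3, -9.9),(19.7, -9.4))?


Cross products: d1=-85.97, d2=-62.54, d3=1168.04, d4=1144.61
d1*d2 < 0 and d3*d4 < 0? no

No, they don't intersect


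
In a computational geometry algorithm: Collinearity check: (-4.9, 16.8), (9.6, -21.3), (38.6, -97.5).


Cross product: (9.6-(-4.9))*((-97.5)-16.8) - ((-21.3)-16.8)*(38.6-(-4.9))
= 0

Yes, collinear


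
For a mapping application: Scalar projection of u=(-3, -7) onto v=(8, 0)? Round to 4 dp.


u.v = -24, |v| = sqrt(64) = 8
Scalar projection = u.v / |v| = -24 / sqrt(64) = -3

-3


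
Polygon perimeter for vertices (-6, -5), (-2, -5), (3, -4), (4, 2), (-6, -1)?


Sides: (-6, -5)->(-2, -5): sqrt(16) = 4, (-2, -5)->(3, -4): sqrt(26) = 5.09902, (3, -4)->(4, 2): sqrt(37) = 6.082763, (4, 2)->(-6, -1): sqrt(109) = 10.440307, (-6, -1)->(-6, -5): sqrt(16) = 4
Sum = 29.62209
Perimeter = 29.6221

29.6221


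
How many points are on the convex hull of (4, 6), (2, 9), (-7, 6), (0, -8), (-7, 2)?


Convex hull vertices (CCW): (-7, 2), (0, -8), (4, 6), (2, 9), (-7, 6)
Count = 5

5


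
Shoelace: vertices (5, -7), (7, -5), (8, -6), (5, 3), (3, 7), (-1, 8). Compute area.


Shoelace sum: (5*(-5) - 7*(-7)) + (7*(-6) - 8*(-5)) + (8*3 - 5*(-6)) + (5*7 - 3*3) + (3*8 - (-1)*7) + ((-1)*(-7) - 5*8)
= 100
Area = |100|/2 = 50

50


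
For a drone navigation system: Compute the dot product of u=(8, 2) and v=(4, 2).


u . v = u_x*v_x + u_y*v_y = 8*4 + 2*2
= 32 + 4 = 36

36


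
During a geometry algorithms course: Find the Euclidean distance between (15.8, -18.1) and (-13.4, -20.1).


dx=-29.2, dy=-2
d^2 = (-29.2)^2 + (-2)^2 = 856.64
d = sqrt(856.64) = 29.2684

29.2684


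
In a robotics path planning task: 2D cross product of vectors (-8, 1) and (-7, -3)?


u x v = u_x*v_y - u_y*v_x = (-8)*(-3) - 1*(-7)
= 24 - (-7) = 31

31


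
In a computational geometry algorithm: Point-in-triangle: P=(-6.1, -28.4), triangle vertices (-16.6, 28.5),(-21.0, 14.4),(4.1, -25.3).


Cross products: AB x AP = 398.41, BC x BP = -482.75, CA x CP = 612.93
All same sign? no

No, outside


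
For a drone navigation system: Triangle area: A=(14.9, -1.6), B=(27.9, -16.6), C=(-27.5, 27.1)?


Area = |x_A(y_B-y_C) + x_B(y_C-y_A) + x_C(y_A-y_B)|/2
= |(-651.13) + 800.73 + (-412.5)|/2
= 262.9/2 = 131.45

131.45


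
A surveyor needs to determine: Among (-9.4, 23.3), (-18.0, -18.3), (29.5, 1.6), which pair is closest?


d(P0,P1) = 42.4796, d(P0,P2) = 44.5432, d(P1,P2) = 51.5001
Closest: P0 and P1

Closest pair: (-9.4, 23.3) and (-18.0, -18.3), distance = 42.4796


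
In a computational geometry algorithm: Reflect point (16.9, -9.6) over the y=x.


Reflection over y=x: (x,y) -> (y,x)
(16.9, -9.6) -> (-9.6, 16.9)

(-9.6, 16.9)


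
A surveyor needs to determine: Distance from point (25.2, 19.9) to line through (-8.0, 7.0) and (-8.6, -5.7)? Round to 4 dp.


|cross product| = 413.9
|line direction| = sqrt(161.65) = 12.7142
Distance = 413.9/sqrt(161.65) = 32.5542

32.5542


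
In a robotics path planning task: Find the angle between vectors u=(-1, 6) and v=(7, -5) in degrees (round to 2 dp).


u.v = -37, |u| = sqrt(37) = 6.0828, |v| = sqrt(74) = 8.6023
cos(theta) = u.v/(|u||v|) = -37/sqrt(2738) = -0.707107
theta = acos(-0.707107) = 135 degrees

135 degrees


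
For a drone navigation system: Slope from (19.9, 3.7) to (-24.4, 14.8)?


slope = (y2-y1)/(x2-x1) = (14.8-3.7)/((-24.4)-19.9) = 11.1/(-44.3) = -0.2506

-0.2506


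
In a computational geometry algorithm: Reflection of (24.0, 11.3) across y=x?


Reflection over y=x: (x,y) -> (y,x)
(24, 11.3) -> (11.3, 24)

(11.3, 24)


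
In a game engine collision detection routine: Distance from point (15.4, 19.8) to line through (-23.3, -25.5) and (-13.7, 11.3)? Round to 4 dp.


|cross product| = 989.28
|line direction| = sqrt(1446.4) = 38.0316
Distance = 989.28/sqrt(1446.4) = 26.0121

26.0121


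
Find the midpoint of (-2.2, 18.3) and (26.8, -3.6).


M = (((-2.2)+26.8)/2, (18.3+(-3.6))/2)
= (12.3, 7.35)

(12.3, 7.35)


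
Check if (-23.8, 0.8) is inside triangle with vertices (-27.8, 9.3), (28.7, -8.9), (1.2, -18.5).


Cross products: AB x AP = -407.45, BC x BP = -770.75, CA x CP = 135.3
All same sign? no

No, outside


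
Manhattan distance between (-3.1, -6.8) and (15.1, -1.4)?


|(-3.1)-15.1| + |(-6.8)-(-1.4)| = 18.2 + 5.4 = 23.6

23.6


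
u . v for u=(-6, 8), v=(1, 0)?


u . v = u_x*v_x + u_y*v_y = (-6)*1 + 8*0
= (-6) + 0 = -6

-6


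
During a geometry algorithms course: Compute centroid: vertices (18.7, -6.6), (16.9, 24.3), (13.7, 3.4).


Centroid = ((x_A+x_B+x_C)/3, (y_A+y_B+y_C)/3)
= ((18.7+16.9+13.7)/3, ((-6.6)+24.3+3.4)/3)
= (16.4333, 7.0333)

(16.4333, 7.0333)


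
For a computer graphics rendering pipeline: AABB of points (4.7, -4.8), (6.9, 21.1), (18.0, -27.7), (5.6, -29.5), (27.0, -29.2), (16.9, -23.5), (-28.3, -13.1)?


x range: [-28.3, 27]
y range: [-29.5, 21.1]
Bounding box: (-28.3,-29.5) to (27,21.1)

(-28.3,-29.5) to (27,21.1)


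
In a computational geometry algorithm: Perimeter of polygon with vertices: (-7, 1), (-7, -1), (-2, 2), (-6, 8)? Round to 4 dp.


Sides: (-7, 1)->(-7, -1): sqrt(4) = 2, (-7, -1)->(-2, 2): sqrt(34) = 5.830952, (-2, 2)->(-6, 8): sqrt(52) = 7.211103, (-6, 8)->(-7, 1): sqrt(50) = 7.071068
Sum = 22.113123
Perimeter = 22.1131

22.1131


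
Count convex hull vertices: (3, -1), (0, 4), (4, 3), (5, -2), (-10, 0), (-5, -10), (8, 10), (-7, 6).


Convex hull vertices (CCW): (-10, 0), (-5, -10), (5, -2), (8, 10), (-7, 6)
Count = 5

5


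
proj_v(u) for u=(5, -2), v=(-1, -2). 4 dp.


u.v = -1, |v| = sqrt(5) = 2.2361
Scalar projection = u.v / |v| = -1 / sqrt(5) = -0.4472

-0.4472


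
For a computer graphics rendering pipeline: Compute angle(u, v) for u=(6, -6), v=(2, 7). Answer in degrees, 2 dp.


u.v = -30, |u| = sqrt(72) = 8.4853, |v| = sqrt(53) = 7.2801
cos(theta) = u.v/(|u||v|) = -30/sqrt(3816) = -0.485643
theta = acos(-0.485643) = 119.05 degrees

119.05 degrees


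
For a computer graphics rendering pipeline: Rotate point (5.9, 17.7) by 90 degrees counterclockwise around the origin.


90° CCW: (x,y) -> (-y, x)
(5.9,17.7) -> (-17.7, 5.9)

(-17.7, 5.9)


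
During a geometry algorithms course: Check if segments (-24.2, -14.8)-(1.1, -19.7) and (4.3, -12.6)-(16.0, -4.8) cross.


Cross products: d1=196.56, d2=-58.11, d3=195.31, d4=449.98
d1*d2 < 0 and d3*d4 < 0? no

No, they don't intersect


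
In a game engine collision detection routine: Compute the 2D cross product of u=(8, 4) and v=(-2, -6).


u x v = u_x*v_y - u_y*v_x = 8*(-6) - 4*(-2)
= (-48) - (-8) = -40

-40


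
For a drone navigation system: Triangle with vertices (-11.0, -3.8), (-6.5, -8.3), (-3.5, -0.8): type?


Side lengths squared: AB^2=40.5, BC^2=65.25, CA^2=65.25
Sorted: [40.5, 65.25, 65.25]
By sides: Isosceles, By angles: Acute

Isosceles, Acute
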